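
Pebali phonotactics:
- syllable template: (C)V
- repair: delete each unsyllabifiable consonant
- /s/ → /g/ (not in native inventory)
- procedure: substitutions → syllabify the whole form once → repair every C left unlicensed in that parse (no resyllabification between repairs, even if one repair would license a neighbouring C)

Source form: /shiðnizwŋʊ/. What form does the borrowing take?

Substitution: /s/ → /g/, giving /ghiðnizwŋʊ/.
Under (C)V, the unsyllabifiable consonants are /g/, /ð/, /z/, /w/ (no codas are permitted; onsets are limited to one consonant).
Each unlicensed consonant is deleted: /g/, /ð/, /z/, /w/.

hiniŋʊ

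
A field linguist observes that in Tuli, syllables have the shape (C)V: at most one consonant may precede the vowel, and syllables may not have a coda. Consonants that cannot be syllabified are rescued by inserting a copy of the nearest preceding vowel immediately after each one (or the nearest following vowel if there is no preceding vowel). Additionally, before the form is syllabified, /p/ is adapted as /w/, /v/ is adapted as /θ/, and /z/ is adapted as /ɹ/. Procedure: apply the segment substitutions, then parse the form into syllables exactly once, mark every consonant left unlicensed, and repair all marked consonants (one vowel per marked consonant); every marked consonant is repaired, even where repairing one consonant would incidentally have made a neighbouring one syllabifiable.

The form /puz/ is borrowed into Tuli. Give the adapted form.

Substitution: /p/ → /w/, /z/ → /ɹ/, giving /wuɹ/.
Syllabifying with onset maximization leaves /ɹ/ stranded (no codas are permitted; onsets are limited to one consonant).
Epenthesis after each stranded consonant: /ɹ/ → /ɹu/.

wuɹu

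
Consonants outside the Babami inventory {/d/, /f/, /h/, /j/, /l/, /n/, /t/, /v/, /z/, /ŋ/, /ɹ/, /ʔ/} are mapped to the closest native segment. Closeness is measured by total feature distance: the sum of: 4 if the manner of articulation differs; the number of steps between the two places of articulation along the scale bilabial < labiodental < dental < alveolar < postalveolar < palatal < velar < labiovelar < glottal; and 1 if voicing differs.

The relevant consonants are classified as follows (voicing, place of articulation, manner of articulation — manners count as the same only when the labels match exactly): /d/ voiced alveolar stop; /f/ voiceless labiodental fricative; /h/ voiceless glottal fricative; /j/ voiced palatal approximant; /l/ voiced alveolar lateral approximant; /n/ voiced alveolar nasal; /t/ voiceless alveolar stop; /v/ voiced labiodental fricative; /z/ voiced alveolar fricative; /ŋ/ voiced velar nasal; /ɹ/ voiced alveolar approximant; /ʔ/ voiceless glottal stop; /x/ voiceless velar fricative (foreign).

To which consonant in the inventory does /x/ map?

/h/ is closest: same manner (fricative), place distance 2 (velar→glottal), same voicing; total 2. Next closest is /z/ at distance 4.

h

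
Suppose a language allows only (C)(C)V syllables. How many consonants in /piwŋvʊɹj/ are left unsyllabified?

Under (C)(C)V, the unsyllabifiable consonants are /w/, /ɹ/, /j/ (no codas are permitted; onsets may contain at most 2 consonants).

3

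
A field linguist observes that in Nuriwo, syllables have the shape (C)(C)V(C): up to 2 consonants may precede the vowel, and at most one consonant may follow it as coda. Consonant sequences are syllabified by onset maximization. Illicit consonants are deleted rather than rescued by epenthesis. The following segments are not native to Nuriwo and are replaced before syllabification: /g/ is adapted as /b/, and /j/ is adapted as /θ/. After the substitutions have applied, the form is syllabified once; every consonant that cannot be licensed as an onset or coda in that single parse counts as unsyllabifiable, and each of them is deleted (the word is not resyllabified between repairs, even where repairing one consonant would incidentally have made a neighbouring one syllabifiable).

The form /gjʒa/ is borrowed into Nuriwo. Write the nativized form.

θʒa

Substitution: /g/ → /b/, /j/ → /θ/, giving /bθʒa/.
Syllabifying with onset maximization leaves /b/ stranded (at most one coda consonant is licensed; onsets may contain at most 2 consonants).
Each unlicensed consonant is deleted: /b/.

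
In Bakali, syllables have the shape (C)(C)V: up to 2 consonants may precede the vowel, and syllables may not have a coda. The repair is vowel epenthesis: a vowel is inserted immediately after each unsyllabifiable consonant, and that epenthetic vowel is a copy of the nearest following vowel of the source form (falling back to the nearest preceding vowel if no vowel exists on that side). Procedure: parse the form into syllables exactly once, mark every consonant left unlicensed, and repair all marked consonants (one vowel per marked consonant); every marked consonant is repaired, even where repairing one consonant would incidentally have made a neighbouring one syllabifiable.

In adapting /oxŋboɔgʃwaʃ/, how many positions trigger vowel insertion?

3

The unsyllabifiable consonants are /x/, /g/, /ʃ/; each receives one epenthetic vowel.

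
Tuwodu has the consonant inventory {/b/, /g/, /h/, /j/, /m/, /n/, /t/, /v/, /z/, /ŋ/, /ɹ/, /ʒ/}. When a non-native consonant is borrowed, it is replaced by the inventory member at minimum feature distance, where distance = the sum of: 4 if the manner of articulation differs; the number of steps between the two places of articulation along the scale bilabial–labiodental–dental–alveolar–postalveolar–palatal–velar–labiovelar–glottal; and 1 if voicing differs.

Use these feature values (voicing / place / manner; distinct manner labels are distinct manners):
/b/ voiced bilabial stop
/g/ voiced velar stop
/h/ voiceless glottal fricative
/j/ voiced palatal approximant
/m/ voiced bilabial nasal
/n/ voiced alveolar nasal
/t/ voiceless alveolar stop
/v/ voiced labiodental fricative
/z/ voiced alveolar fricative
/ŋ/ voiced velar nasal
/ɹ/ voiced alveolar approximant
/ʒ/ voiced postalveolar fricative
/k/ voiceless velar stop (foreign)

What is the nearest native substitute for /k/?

/g/ is closest: same manner (stop), place distance 0 (velar→velar), voicing differs (+1); total 1. Next closest is /t/ at distance 3.

g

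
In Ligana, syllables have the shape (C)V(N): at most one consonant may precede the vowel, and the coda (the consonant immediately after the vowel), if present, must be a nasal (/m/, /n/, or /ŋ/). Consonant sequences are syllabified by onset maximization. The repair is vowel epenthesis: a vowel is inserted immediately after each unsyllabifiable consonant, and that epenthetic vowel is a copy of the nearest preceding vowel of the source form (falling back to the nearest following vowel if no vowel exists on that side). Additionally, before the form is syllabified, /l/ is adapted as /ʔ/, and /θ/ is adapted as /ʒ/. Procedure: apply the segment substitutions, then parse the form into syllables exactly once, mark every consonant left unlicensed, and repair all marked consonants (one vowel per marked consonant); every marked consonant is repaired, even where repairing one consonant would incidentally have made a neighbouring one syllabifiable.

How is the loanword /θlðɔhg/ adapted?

Substitution: /θ/ → /ʒ/, /l/ → /ʔ/, giving /ʒʔðɔhg/.
The consonants /ʒ/, /ʔ/, /h/, /g/ cannot be parsed into a legal (C)V(N) syllable (only a nasal (/m/, /n/, or /ŋ/) is licensed in coda position; onsets are limited to one consonant).
Inserting the epenthetic vowel yields /ʒ/ → /ʒɔ/, /ʔ/ → /ʔɔ/, /h/ → /hɔ/, /g/ → /gɔ/.

ʒɔʔɔðɔhɔgɔ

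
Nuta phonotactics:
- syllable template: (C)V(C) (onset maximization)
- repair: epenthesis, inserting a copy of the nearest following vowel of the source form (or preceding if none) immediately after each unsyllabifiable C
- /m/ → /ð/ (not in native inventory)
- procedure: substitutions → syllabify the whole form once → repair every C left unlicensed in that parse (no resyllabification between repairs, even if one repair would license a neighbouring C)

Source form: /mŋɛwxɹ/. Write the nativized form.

Substitution: /m/ → /ð/, giving /ðŋɛwxɹ/.
The consonants /ð/, /x/, /ɹ/ cannot be parsed into a legal (C)V(C) syllable (at most one coda consonant is licensed; onsets are limited to one consonant).
Inserting the epenthetic vowel yields /ð/ → /ðɛ/, /x/ → /xɛ/, /ɹ/ → /ɹɛ/.

ðɛŋɛwxɛɹɛ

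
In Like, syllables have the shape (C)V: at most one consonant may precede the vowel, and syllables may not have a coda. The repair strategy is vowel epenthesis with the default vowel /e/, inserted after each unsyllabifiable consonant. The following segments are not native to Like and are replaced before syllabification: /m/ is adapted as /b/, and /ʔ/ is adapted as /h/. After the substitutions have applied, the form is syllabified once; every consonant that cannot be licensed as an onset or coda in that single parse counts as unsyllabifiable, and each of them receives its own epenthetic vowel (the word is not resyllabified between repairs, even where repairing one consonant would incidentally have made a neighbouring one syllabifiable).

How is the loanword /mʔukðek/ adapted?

behukeðeke

Substitution: /m/ → /b/, /ʔ/ → /h/, giving /bhukðek/.
Syllabifying with onset maximization leaves /b/, /k/, /k/ stranded (no codas are permitted; onsets are limited to one consonant).
Epenthesis after each stranded consonant: /b/ → /be/, /k/ → /ke/, /k/ → /ke/.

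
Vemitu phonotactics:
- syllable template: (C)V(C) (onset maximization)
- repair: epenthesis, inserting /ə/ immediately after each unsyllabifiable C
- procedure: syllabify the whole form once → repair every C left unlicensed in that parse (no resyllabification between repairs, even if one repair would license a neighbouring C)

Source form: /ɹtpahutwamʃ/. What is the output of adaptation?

The consonants /ɹ/, /t/, /ʃ/ cannot be parsed into a legal (C)V(C) syllable (at most one coda consonant is licensed; onsets are limited to one consonant).
Each unlicensed consonant becomes the onset of a new syllable: /ɹ/ → /ɹə/, /t/ → /tə/, /ʃ/ → /ʃə/.

ɹətəpahutwamʃə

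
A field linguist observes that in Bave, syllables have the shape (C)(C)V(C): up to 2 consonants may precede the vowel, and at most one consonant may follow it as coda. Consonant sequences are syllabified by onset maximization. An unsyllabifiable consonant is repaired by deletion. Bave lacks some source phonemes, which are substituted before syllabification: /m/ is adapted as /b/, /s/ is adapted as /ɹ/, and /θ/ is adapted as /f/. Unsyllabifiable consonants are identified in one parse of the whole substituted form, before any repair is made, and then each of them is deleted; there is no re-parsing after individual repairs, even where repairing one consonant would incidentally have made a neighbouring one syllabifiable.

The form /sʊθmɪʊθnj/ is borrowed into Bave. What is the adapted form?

ɹʊfbɪʊf

Substitution: /s/ → /ɹ/, /θ/ → /f/, /m/ → /b/, giving /ɹʊfbɪʊfnj/.
Under (C)(C)V(C), the unsyllabifiable consonants are /n/, /j/ (at most one coda consonant is licensed; onsets may contain at most 2 consonants).
Deletion applies to /n/, /j/.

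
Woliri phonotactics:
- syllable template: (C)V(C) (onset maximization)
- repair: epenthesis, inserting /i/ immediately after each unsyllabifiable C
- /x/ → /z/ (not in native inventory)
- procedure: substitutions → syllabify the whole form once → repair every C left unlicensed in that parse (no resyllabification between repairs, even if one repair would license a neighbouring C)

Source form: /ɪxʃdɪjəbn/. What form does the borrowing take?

Substitution: /x/ → /z/, giving /ɪzʃdɪjəbn/.
Syllabifying with onset maximization leaves /ʃ/, /n/ stranded (at most one coda consonant is licensed; onsets are limited to one consonant).
Epenthesis after each stranded consonant: /ʃ/ → /ʃi/, /n/ → /ni/.

ɪzʃidɪjəbni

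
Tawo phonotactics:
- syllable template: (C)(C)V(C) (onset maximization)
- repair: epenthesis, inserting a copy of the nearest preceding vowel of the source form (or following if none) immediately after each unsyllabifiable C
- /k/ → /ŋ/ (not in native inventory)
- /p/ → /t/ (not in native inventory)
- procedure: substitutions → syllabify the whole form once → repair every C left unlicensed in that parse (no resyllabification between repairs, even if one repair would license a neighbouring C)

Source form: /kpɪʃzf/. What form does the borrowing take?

ŋtɪʃzɪfɪ

Substitution: /k/ → /ŋ/, /p/ → /t/, giving /ŋtɪʃzf/.
The consonants /z/, /f/ cannot be parsed into a legal (C)(C)V(C) syllable (at most one coda consonant is licensed; onsets may contain at most 2 consonants).
Inserting the epenthetic vowel yields /z/ → /zɪ/, /f/ → /fɪ/.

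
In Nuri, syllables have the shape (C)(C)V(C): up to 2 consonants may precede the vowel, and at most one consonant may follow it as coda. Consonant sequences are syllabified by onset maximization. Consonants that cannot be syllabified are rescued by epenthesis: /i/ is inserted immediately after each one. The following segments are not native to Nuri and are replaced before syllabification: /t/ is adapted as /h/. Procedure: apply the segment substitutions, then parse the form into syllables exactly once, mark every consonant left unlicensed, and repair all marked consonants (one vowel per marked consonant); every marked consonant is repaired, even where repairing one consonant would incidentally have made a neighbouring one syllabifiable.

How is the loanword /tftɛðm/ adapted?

hifhɛðmi

Substitution: /t/ → /h/, giving /hfhɛðm/.
The consonants /h/, /m/ cannot be parsed into a legal (C)(C)V(C) syllable (at most one coda consonant is licensed; onsets may contain at most 2 consonants).
Epenthesis after each stranded consonant: /h/ → /hi/, /m/ → /mi/.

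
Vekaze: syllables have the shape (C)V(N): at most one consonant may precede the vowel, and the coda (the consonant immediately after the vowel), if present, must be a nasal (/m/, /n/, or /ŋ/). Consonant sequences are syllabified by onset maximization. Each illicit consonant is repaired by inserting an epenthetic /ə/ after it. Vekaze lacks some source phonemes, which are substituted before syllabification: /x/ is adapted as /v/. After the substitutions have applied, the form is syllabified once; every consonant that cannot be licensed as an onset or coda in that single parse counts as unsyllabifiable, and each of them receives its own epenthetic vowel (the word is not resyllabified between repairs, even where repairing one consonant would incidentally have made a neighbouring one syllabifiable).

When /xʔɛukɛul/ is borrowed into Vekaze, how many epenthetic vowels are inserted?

2

After substitution the input is /vʔɛukɛul/.
The unsyllabifiable consonants are /v/, /l/; each receives one epenthetic vowel.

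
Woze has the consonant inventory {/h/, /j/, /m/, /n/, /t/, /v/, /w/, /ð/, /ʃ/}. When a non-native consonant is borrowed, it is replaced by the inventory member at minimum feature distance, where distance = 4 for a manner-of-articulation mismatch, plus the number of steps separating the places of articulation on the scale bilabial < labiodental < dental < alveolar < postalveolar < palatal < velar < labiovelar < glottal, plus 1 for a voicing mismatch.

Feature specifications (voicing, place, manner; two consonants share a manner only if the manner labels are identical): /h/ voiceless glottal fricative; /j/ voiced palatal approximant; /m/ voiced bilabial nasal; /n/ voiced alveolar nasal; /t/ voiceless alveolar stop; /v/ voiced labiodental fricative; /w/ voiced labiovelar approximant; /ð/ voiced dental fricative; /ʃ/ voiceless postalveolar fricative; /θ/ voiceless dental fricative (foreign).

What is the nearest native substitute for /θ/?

ð

/ð/ is closest: same manner (fricative), place distance 0 (dental→dental), voicing differs (+1); total 1. Next closest is /v/ at distance 2.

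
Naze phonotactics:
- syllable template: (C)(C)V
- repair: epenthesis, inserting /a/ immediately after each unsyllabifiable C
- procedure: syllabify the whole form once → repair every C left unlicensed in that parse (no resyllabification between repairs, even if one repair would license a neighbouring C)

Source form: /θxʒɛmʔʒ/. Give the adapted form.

Under (C)(C)V, the unsyllabifiable consonants are /θ/, /m/, /ʔ/, /ʒ/ (no codas are permitted; onsets may contain at most 2 consonants).
Inserting the epenthetic vowel yields /θ/ → /θa/, /m/ → /ma/, /ʔ/ → /ʔa/, /ʒ/ → /ʒa/.

θaxʒɛmaʔaʒa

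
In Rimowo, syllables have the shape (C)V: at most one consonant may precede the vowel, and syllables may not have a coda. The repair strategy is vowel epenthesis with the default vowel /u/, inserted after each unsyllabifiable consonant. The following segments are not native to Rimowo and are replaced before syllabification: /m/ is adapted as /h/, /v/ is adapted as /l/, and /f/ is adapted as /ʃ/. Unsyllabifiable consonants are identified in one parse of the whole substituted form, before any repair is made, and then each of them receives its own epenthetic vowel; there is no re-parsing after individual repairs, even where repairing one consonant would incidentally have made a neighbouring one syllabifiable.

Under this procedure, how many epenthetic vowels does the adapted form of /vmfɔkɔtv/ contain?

4

After substitution the input is /lhʃɔkɔtl/.
The unsyllabifiable consonants are /l/, /h/, /t/, /l/; each receives one epenthetic vowel.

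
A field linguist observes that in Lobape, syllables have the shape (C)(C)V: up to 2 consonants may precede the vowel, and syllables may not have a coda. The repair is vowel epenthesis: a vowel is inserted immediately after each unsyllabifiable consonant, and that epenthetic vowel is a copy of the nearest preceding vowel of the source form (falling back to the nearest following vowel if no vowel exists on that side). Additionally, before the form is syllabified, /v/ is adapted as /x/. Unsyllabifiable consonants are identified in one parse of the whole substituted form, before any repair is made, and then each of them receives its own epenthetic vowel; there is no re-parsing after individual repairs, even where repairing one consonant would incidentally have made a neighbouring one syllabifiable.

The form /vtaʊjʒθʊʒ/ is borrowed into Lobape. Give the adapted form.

xtaʊjʊʒθʊʒʊ

Substitution: /v/ → /x/, giving /xtaʊjʒθʊʒ/.
Syllabifying with onset maximization leaves /j/, /ʒ/ stranded (no codas are permitted; onsets may contain at most 2 consonants).
Epenthesis after each stranded consonant: /j/ → /jʊ/, /ʒ/ → /ʒʊ/.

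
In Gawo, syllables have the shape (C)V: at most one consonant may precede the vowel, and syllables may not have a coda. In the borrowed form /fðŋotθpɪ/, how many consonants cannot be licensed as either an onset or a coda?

Syllabifying with onset maximization leaves /f/, /ð/, /t/, /θ/ stranded (no codas are permitted; onsets are limited to one consonant).

4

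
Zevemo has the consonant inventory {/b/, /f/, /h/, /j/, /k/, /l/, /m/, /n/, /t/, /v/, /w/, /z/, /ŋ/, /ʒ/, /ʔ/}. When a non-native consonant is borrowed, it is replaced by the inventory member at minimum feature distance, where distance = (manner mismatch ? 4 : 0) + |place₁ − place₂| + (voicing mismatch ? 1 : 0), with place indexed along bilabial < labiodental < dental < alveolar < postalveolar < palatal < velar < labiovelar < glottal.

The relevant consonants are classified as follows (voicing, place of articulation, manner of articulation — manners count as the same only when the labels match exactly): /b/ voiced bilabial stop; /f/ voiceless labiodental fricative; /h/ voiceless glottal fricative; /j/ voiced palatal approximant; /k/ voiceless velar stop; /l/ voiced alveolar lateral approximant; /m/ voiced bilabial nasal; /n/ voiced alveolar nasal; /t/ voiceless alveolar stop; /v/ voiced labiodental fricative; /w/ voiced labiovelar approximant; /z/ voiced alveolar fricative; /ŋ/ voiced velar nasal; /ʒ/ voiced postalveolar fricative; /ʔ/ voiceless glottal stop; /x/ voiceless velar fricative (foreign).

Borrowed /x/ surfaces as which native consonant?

h

/h/ is closest: same manner (fricative), place distance 2 (velar→glottal), same voicing; total 2. Next closest is /ʒ/ at distance 3.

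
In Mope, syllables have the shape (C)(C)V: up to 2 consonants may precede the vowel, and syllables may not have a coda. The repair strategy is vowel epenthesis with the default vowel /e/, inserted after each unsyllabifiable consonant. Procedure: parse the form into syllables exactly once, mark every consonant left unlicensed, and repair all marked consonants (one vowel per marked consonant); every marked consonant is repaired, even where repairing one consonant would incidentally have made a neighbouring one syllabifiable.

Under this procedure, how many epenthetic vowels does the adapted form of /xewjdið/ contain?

The unsyllabifiable consonants are /w/, /ð/; each receives one epenthetic vowel.

2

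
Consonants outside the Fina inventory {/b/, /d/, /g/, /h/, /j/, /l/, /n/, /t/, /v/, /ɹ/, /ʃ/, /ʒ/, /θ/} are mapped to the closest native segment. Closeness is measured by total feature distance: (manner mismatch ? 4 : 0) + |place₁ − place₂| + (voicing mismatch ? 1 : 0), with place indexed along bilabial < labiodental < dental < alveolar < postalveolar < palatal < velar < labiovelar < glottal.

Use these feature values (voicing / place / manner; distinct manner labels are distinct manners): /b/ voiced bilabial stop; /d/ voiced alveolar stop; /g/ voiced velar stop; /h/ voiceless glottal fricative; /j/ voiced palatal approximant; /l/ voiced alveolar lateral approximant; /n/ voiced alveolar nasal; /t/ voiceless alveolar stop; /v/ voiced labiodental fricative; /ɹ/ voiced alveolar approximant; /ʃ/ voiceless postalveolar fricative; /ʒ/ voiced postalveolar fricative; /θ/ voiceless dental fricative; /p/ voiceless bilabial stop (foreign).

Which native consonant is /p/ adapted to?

b

/b/ is closest: same manner (stop), place distance 0 (bilabial→bilabial), voicing differs (+1); total 1. Next closest is /t/ at distance 3.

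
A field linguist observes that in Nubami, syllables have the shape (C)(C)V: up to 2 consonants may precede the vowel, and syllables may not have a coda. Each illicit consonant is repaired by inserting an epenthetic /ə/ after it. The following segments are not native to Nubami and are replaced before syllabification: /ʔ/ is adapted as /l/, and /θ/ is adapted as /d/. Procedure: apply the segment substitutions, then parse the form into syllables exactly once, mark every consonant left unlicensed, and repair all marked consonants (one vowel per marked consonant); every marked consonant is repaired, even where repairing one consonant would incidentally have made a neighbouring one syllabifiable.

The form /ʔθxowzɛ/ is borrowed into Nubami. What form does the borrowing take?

Substitution: /ʔ/ → /l/, /θ/ → /d/, giving /ldxowzɛ/.
Syllabifying with onset maximization leaves /l/ stranded (no codas are permitted; onsets may contain at most 2 consonants).
Epenthesis after each stranded consonant: /l/ → /lə/.

lədxowzɛ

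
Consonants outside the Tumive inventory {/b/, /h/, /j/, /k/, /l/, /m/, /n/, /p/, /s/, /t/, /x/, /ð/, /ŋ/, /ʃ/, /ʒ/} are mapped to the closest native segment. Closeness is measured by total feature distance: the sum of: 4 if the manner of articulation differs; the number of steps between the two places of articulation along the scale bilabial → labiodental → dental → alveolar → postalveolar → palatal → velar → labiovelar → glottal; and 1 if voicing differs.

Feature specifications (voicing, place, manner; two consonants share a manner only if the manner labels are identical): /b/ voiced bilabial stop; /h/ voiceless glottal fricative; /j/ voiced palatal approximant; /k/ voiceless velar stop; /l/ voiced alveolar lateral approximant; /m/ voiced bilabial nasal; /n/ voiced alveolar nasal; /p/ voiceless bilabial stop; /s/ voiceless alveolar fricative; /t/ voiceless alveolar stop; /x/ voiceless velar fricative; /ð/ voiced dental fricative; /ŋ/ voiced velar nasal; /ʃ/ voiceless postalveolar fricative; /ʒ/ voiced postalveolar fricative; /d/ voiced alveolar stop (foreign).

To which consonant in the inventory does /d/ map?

/t/ is closest: same manner (stop), place distance 0 (alveolar→alveolar), voicing differs (+1); total 1. Next closest is /b/ at distance 3.

t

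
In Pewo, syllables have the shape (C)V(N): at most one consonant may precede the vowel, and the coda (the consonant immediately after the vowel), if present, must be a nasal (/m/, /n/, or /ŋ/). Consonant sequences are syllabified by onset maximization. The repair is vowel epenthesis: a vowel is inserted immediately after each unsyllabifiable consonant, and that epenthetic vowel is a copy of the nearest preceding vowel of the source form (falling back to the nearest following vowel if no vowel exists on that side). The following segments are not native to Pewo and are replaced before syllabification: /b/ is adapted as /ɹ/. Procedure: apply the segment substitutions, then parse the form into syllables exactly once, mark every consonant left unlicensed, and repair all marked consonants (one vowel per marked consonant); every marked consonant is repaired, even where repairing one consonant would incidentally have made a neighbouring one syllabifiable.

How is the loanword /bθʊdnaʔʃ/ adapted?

ɹʊθʊdʊnaʔaʃa

Substitution: /b/ → /ɹ/, giving /ɹθʊdnaʔʃ/.
The consonants /ɹ/, /d/, /ʔ/, /ʃ/ cannot be parsed into a legal (C)V(N) syllable (only a nasal (/m/, /n/, or /ŋ/) is licensed in coda position; onsets are limited to one consonant).
Epenthesis after each stranded consonant: /ɹ/ → /ɹʊ/, /d/ → /dʊ/, /ʔ/ → /ʔa/, /ʃ/ → /ʃa/.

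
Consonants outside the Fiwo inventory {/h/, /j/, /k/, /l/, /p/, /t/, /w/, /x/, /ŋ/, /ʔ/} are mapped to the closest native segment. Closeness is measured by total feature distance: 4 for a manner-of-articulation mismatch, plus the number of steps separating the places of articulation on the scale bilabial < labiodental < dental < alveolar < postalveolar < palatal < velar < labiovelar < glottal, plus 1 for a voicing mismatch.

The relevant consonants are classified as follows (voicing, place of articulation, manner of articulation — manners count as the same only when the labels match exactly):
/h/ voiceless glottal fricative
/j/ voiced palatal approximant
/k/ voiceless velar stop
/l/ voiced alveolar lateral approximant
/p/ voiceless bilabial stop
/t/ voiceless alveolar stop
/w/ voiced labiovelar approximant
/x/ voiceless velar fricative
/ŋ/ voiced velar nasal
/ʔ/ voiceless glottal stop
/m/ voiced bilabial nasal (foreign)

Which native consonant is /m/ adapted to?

p

/p/ is closest: manner differs (nasal→stop, +4), place distance 0 (bilabial→bilabial), voicing differs (+1); total 5. Next closest is /ŋ/ at distance 6.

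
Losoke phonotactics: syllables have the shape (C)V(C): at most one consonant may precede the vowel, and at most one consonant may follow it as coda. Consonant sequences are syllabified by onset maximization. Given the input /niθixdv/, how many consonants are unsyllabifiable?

The consonants /d/, /v/ cannot be parsed into a legal (C)V(C) syllable (at most one coda consonant is licensed; onsets are limited to one consonant).

2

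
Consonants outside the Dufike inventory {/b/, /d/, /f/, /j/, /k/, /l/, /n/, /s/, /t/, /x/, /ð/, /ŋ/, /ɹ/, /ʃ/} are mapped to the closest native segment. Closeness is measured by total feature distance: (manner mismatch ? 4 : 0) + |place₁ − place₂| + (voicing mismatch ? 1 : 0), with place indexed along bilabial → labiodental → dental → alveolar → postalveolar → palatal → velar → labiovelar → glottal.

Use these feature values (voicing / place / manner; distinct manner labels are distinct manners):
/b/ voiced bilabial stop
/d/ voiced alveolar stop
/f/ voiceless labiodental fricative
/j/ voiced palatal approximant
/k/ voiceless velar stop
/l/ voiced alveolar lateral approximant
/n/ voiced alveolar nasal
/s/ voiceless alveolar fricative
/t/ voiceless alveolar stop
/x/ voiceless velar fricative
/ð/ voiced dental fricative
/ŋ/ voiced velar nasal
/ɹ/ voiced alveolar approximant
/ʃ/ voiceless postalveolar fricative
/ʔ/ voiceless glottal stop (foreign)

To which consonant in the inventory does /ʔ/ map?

/k/ is closest: same manner (stop), place distance 2 (glottal→velar), same voicing; total 2. Next closest is /t/ at distance 5.

k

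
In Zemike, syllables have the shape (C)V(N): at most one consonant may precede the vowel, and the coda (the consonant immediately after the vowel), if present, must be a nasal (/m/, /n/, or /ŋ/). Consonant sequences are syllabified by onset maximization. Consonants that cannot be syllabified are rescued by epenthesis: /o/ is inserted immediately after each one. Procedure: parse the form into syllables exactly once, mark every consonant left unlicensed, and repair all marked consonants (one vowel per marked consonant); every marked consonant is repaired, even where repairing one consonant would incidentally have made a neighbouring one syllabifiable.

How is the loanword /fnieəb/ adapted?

fonieəbo

Under (C)V(N), the unsyllabifiable consonants are /f/, /b/ (only a nasal (/m/, /n/, or /ŋ/) is licensed in coda position; onsets are limited to one consonant).
Each unlicensed consonant becomes the onset of a new syllable: /f/ → /fo/, /b/ → /bo/.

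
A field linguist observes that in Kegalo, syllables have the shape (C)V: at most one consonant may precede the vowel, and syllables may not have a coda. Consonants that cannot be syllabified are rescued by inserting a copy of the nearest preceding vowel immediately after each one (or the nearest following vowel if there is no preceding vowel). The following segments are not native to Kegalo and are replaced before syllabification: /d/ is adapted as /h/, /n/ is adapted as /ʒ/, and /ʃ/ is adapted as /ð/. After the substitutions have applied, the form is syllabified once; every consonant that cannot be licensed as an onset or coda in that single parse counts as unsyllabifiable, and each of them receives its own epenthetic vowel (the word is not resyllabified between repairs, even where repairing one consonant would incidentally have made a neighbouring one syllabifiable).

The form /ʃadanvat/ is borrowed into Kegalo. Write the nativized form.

ðahaʒavata

Substitution: /ʃ/ → /ð/, /d/ → /h/, /n/ → /ʒ/, giving /ðahaʒvat/.
Syllabifying with onset maximization leaves /ʒ/, /t/ stranded (no codas are permitted; onsets are limited to one consonant).
Epenthesis after each stranded consonant: /ʒ/ → /ʒa/, /t/ → /ta/.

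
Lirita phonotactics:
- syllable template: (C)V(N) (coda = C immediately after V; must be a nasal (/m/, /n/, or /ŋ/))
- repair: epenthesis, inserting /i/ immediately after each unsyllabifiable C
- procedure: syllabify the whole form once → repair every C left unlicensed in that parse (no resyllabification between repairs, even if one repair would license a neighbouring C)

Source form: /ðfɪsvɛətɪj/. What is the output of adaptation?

Under (C)V(N), the unsyllabifiable consonants are /ð/, /s/, /j/ (only a nasal (/m/, /n/, or /ŋ/) is licensed in coda position; onsets are limited to one consonant).
Inserting the epenthetic vowel yields /ð/ → /ði/, /s/ → /si/, /j/ → /ji/.

ðifɪsivɛətɪji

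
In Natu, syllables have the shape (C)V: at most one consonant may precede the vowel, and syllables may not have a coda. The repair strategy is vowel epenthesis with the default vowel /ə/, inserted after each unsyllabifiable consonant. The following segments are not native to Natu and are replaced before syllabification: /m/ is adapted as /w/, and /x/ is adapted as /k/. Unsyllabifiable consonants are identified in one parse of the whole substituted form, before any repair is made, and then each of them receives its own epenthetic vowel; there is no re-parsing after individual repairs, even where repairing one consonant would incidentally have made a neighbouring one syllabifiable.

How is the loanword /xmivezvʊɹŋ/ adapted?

Substitution: /x/ → /k/, /m/ → /w/, giving /kwivezvʊɹŋ/.
The consonants /k/, /z/, /ɹ/, /ŋ/ cannot be parsed into a legal (C)V syllable (no codas are permitted; onsets are limited to one consonant).
Inserting the epenthetic vowel yields /k/ → /kə/, /z/ → /zə/, /ɹ/ → /ɹə/, /ŋ/ → /ŋə/.

kəwivezəvʊɹəŋə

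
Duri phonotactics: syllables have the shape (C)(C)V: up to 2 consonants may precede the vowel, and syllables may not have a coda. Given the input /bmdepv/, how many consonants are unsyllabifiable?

Syllabifying with onset maximization leaves /b/, /p/, /v/ stranded (no codas are permitted; onsets may contain at most 2 consonants).

3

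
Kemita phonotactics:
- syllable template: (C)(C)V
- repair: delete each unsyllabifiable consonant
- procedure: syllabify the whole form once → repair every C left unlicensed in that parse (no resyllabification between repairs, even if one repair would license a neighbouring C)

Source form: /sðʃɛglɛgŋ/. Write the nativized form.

Under (C)(C)V, the unsyllabifiable consonants are /s/, /g/, /ŋ/ (no codas are permitted; onsets may contain at most 2 consonants).
Deleting the stranded consonants removes /s/, /g/, /ŋ/.

ðʃɛglɛ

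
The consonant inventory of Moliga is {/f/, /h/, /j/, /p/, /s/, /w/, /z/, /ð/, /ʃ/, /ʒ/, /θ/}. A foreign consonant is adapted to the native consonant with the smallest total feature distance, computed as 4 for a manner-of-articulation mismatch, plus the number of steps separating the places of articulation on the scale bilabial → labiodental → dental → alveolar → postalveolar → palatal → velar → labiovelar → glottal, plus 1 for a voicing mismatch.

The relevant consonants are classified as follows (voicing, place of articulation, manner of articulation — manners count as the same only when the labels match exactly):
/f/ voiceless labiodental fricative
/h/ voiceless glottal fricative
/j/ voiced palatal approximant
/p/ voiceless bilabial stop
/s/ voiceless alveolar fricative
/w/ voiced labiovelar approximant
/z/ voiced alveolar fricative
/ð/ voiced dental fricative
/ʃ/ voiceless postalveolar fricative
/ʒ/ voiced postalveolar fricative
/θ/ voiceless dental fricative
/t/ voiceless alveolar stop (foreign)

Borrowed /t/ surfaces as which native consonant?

/p/ is closest: same manner (stop), place distance 3 (alveolar→bilabial), same voicing; total 3. Next closest is /s/ at distance 4.

p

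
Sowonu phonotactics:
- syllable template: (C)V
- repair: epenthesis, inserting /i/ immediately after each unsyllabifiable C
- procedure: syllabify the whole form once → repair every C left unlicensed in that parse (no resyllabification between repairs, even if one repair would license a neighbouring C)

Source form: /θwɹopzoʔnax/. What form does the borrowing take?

θiwiɹopizoʔinaxi

The consonants /θ/, /w/, /p/, /ʔ/, /x/ cannot be parsed into a legal (C)V syllable (no codas are permitted; onsets are limited to one consonant).
Epenthesis after each stranded consonant: /θ/ → /θi/, /w/ → /wi/, /p/ → /pi/, /ʔ/ → /ʔi/, /x/ → /xi/.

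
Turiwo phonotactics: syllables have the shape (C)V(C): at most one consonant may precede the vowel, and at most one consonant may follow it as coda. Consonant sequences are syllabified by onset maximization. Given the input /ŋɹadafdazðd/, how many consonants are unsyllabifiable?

3

The consonants /ŋ/, /ð/, /d/ cannot be parsed into a legal (C)V(C) syllable (at most one coda consonant is licensed; onsets are limited to one consonant).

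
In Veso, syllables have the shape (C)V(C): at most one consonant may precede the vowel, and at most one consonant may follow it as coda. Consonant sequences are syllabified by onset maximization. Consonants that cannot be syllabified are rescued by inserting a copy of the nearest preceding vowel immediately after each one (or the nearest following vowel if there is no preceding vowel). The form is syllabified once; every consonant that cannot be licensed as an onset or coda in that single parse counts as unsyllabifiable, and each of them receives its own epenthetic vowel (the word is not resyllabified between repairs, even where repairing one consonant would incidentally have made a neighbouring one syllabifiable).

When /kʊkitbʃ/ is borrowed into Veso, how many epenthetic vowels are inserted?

2

The unsyllabifiable consonants are /b/, /ʃ/; each receives one epenthetic vowel.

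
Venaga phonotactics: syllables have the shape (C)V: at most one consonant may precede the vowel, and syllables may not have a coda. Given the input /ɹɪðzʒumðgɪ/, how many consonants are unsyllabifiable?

Syllabifying with onset maximization leaves /ð/, /z/, /m/, /ð/ stranded (no codas are permitted; onsets are limited to one consonant).

4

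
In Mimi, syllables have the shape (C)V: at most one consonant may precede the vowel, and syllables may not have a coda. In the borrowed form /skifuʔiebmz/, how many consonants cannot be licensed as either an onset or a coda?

4

Syllabifying with onset maximization leaves /s/, /b/, /m/, /z/ stranded (no codas are permitted; onsets are limited to one consonant).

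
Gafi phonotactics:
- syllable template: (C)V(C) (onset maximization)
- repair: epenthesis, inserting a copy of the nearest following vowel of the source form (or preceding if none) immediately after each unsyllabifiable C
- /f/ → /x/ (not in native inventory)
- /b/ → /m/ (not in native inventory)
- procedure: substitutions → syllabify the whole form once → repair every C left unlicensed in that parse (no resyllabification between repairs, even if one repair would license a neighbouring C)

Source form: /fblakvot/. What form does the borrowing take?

Substitution: /f/ → /x/, /b/ → /m/, giving /xmlakvot/.
The consonants /x/, /m/ cannot be parsed into a legal (C)V(C) syllable (at most one coda consonant is licensed; onsets are limited to one consonant).
Epenthesis after each stranded consonant: /x/ → /xa/, /m/ → /ma/.

xamalakvot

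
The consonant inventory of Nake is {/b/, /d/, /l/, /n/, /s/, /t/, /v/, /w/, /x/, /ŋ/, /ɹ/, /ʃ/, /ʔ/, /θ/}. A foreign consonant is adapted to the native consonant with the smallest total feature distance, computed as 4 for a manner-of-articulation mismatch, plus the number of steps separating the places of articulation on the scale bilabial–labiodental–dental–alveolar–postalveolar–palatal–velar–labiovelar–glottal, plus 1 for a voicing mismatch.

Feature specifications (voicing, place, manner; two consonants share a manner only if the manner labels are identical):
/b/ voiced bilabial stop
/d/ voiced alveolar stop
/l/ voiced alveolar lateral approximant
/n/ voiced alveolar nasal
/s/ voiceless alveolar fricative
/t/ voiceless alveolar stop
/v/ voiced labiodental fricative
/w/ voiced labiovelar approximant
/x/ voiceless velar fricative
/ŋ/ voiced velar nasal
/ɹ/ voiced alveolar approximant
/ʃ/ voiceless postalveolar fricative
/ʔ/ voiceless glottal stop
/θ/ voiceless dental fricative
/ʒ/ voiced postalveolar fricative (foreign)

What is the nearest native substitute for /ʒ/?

ʃ

/ʃ/ is closest: same manner (fricative), place distance 0 (postalveolar→postalveolar), voicing differs (+1); total 1. Next closest is /s/ at distance 2.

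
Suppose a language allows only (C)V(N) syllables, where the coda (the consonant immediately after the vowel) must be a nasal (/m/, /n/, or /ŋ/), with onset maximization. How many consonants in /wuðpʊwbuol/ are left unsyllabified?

3

The consonants /ð/, /w/, /l/ cannot be parsed into a legal (C)V(N) syllable (only a nasal (/m/, /n/, or /ŋ/) is licensed in coda position; onsets are limited to one consonant).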